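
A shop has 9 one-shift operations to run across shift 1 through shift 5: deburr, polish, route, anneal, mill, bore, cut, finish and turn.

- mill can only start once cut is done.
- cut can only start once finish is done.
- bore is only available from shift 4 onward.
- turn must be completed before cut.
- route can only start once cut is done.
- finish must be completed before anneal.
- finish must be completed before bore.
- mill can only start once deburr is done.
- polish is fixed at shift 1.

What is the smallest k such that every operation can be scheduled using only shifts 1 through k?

The precedence chain requires at least 3 distinct shifts.
bore can't be placed before shift 4, so the schedule must run through at least shift 4.
4 works (last occupied shift: shift 4): for example turn in shift 1; route in shift 3; anneal in shift 2; bore in shift 4; mill in shift 3; polish in shift 1; deburr in shift 1; cut in shift 2; finish in shift 1.

4 shifts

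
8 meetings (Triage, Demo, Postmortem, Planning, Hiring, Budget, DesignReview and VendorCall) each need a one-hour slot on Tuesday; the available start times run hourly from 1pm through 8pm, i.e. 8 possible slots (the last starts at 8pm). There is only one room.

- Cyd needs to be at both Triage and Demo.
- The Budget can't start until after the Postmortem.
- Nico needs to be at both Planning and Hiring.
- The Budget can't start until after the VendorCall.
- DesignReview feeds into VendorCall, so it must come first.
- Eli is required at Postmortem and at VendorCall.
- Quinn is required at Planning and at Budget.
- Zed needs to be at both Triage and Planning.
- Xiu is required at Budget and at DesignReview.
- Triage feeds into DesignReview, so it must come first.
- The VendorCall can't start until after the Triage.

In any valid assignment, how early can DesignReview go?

Precedence pushes DesignReview to at least 2pm; downstream work caps DesignReview at 6pm.
DesignReview at 2pm is achievable: Postmortem=4pm, Budget=5pm, DesignReview=2pm, Demo=6pm, Hiring=8pm, Triage=1pm, Planning=7pm, VendorCall=3pm.

2pm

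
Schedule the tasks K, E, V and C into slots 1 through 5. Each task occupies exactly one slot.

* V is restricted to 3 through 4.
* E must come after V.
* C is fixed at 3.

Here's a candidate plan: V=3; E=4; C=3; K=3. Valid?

Valid

C is fixed at 3 — holds.
V is restricted to 3 through 4 — holds.
E must come after V — holds.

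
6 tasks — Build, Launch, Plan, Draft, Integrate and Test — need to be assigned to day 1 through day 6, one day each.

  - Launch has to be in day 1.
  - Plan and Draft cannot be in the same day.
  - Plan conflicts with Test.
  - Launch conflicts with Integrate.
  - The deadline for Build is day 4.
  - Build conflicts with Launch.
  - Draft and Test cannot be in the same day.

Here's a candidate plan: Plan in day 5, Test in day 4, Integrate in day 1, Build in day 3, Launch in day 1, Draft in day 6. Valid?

Invalid. Launch conflicts with Integrate.

Launch conflicts with Integrate — violated.
Build conflicts with Launch — holds.
Launch has to be in day 1 — holds.
The deadline for Build is day 4 — holds.
Draft and Test cannot be in the same day — holds.
Plan conflicts with Test — holds.
Plan and Draft cannot be in the same day — holds.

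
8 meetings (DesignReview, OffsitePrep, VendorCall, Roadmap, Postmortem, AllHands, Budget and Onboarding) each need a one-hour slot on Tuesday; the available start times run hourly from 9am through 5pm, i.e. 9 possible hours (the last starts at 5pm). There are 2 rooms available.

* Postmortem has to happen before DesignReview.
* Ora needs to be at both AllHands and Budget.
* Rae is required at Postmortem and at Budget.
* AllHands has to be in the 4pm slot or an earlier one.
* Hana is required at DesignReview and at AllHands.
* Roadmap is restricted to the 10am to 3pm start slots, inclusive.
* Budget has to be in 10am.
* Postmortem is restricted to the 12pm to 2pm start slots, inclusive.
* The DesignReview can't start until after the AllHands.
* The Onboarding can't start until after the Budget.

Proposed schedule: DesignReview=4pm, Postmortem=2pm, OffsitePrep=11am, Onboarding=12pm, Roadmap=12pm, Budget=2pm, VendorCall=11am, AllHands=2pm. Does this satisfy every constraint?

Invalid. Ora needs to be at both AllHands and Budget.

Budget has to be in 10am — violated.
Hana is required at DesignReview and at AllHands — holds.
The Onboarding can't start until after the Budget — violated.
The DesignReview can't start until after the AllHands — holds.
Ora needs to be at both AllHands and Budget — violated.
Postmortem is restricted to the 12pm to 2pm start slots, inclusive — holds.
There are 2 rooms available — violated.
Postmortem has to happen before DesignReview — holds.
Roadmap is restricted to the 10am to 3pm start slots, inclusive — holds.
AllHands has to be in the 4pm slot or an earlier one — holds.
Rae is required at Postmortem and at Budget — violated.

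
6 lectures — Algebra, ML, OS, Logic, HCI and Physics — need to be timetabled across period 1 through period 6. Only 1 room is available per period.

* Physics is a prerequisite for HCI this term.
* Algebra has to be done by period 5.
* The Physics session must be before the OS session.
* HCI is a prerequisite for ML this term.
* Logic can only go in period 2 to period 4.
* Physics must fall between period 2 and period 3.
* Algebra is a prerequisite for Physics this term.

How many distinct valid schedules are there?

9

Splitting on ML: it can be period 5 (3), period 6 (6). Listing each branch's schedules as (Algebra, OS, Logic, HCI, Physics) by period number:
ML=period 5: (1,6,2,4,3) (1,6,3,4,2) (1,6,4,3,2) — 3.
ML=period 6: (1,3,4,5,2) (1,4,2,5,3) (1,4,3,5,2) (1,5,2,4,3) (1,5,3,4,2) (1,5,4,3,2) — 6.
Summing: 3 + 6 = 9.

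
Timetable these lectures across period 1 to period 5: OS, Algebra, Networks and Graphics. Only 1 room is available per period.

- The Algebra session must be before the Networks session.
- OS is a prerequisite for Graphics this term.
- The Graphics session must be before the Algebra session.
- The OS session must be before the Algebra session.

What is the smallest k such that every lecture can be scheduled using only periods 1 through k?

4 periods

The precedence chain requires at least 4 distinct periods.
With at most 1 per period and 4 lectures, at least 4 periods are needed.
4 works (last occupied period: period 4): for example Graphics -> period 2; OS -> period 1; Networks -> period 4; Algebra -> period 3.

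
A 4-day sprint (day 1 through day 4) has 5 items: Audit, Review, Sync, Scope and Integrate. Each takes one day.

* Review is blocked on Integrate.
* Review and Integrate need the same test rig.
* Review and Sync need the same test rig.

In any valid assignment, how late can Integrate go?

day 3

Downstream work caps Integrate at day 3.
Integrate at day 3 is achievable: Sync=day 1, Review=day 4, Audit=day 1, Scope=day 1, Integrate=day 3.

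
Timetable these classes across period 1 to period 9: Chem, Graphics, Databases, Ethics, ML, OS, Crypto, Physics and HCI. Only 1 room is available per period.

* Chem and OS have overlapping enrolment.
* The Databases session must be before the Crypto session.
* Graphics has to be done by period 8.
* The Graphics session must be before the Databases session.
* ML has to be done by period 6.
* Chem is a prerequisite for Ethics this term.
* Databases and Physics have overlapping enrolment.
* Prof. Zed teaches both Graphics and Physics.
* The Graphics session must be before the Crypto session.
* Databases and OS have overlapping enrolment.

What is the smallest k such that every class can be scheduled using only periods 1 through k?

The precedence chain requires at least 3 distinct periods.
With at most 1 per period and 9 classes, at least 9 periods are needed.
9 works (last occupied period: period 9): for example Chem -> period 5; Graphics -> period 2; Crypto -> period 4; HCI -> period 9; Physics -> period 8; Databases -> period 3; OS -> period 7; Ethics -> period 6; ML -> period 1.

9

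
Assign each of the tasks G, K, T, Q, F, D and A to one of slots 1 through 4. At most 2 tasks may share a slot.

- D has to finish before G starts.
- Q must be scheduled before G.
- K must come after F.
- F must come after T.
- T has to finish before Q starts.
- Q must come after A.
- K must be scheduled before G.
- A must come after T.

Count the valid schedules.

Enumerating: Q in 3; A in 2; F in 2; T in 1; D in 1; G in 4; K in 3.

1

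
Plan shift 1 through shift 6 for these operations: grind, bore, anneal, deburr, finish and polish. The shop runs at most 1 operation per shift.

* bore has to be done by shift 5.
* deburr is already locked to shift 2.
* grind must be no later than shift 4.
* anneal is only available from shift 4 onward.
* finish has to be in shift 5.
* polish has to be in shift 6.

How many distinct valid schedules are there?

Enumerating: polish=shift 6; grind=shift 1; bore=shift 3; anneal=shift 4; finish=shift 5; deburr=shift 2 | bore=shift 1, polish=shift 6, anneal=shift 4, deburr=shift 2, finish=shift 5, grind=shift 3.

2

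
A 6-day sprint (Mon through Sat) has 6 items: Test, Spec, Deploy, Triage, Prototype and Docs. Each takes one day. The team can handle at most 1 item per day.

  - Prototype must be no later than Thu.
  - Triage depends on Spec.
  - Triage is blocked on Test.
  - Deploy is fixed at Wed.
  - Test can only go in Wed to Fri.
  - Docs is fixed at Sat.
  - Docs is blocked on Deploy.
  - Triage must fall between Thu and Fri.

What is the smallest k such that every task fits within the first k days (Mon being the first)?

The precedence chain requires at least 2 distinct days.
With at most 1 per day and 6 tasks, at least 6 days are needed.
Docs can't be placed before Sat — that is day 6 counting from Mon — so the schedule must run through at least 6 days.
6 works (last occupied day: Sat): for example Prototype in Mon, Triage in Fri, Spec in Tue, Docs in Sat, Deploy in Wed, Test in Thu.

6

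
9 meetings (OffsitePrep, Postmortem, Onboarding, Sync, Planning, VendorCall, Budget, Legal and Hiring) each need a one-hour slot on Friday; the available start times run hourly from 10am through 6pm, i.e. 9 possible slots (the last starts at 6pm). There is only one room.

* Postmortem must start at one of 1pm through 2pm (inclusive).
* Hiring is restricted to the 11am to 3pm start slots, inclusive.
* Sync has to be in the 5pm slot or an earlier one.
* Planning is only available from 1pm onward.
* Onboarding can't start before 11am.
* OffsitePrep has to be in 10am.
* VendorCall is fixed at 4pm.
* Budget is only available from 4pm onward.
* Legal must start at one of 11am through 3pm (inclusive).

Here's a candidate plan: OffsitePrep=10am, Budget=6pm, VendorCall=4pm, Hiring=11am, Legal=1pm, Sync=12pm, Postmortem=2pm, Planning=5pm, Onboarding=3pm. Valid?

Yes, all constraints hold

Postmortem must start at one of 1pm through 2pm (inclusive) — holds.
Hiring is restricted to the 11am to 3pm start slots, inclusive — holds.
Legal must start at one of 11am through 3pm (inclusive) — holds.
Sync has to be in the 5pm slot or an earlier one — holds.
VendorCall is fixed at 4pm — holds.
Planning is only available from 1pm onward — holds.
Budget is only available from 4pm onward — holds.
There is only one room — holds.
OffsitePrep has to be in 10am — holds.
Onboarding can't start before 11am — holds.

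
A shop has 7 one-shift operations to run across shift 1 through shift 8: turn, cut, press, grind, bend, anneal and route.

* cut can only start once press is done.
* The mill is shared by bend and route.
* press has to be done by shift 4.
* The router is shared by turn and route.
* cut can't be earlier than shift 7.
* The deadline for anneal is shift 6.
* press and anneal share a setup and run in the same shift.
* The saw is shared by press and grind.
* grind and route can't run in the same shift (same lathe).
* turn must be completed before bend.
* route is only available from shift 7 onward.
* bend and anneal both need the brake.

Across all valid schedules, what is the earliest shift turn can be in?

Downstream work caps turn at shift 7.
turn at shift 1 is achievable: anneal in shift 1, grind in shift 2, press in shift 1, route in shift 7, cut in shift 7, turn in shift 1, bend in shift 2.

shift 1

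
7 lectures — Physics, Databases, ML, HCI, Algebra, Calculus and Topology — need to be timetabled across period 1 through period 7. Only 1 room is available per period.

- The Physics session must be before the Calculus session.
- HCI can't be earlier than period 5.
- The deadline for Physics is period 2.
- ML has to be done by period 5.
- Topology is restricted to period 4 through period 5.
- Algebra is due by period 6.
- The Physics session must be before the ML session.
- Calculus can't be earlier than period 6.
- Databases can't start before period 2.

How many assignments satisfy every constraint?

40

Splitting on Physics: it can be period 1 (30), period 2 (10). Listing each branch's schedules as (Databases, ML, HCI, Algebra, Calculus, Topology) by period number:
Physics=period 1: (2,3,5,6,7,4) (2,3,6,4,7,5) (2,3,6,5,7,4) (2,3,7,4,6,5) (2,3,7,5,6,4) (2,4,6,3,7,5) (2,4,7,3,6,5) (2,5,6,3,7,4) (2,5,7,3,6,4) (3,2,5,6,7,4) (3,2,6,4,7,5) (3,2,6,5,7,4) (3,2,7,4,6,5) (3,2,7,5,6,4) (3,4,6,2,7,5) (3,4,7,2,6,5) (3,5,6,2,7,4) (3,5,7,2,6,4) (4,2,6,3,7,5) (4,2,7,3,6,5) (4,3,6,2,7,5) (4,3,7,2,6,5) (5,2,6,3,7,4) (5,2,7,3,6,4) (5,3,6,2,7,4) (5,3,7,2,6,4) (6,2,5,3,7,4) (6,3,5,2,7,4) (7,2,5,3,6,4) (7,3,5,2,6,4) — 30.
Physics=period 2: (3,4,6,1,7,5) (3,4,7,1,6,5) (3,5,6,1,7,4) (3,5,7,1,6,4) (4,3,6,1,7,5) (4,3,7,1,6,5) (5,3,6,1,7,4) (5,3,7,1,6,4) (6,3,5,1,7,4) (7,3,5,1,6,4) — 10.
Summing: 30 + 10 = 40.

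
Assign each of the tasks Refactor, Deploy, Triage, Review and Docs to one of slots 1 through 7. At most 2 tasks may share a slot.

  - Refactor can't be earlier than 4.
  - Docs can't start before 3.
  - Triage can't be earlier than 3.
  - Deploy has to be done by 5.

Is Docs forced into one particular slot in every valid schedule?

Docs can be 3 (e.g. Refactor -> 4, Deploy -> 1, Docs -> 3, Review -> 1, Triage -> 3) or 4 (e.g. Review -> 1, Docs -> 4, Refactor -> 4, Triage -> 3, Deploy -> 1).

No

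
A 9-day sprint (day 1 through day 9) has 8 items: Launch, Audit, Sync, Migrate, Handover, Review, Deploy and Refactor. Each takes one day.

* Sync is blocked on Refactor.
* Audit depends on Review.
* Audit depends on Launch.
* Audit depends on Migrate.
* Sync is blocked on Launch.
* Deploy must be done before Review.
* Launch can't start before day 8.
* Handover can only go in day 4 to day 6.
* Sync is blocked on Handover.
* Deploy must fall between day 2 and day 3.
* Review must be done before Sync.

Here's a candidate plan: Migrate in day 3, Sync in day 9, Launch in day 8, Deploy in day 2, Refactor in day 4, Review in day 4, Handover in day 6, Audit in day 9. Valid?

Yes, all constraints hold

Audit depends on Migrate — holds.
Audit depends on Review — holds.
Handover can only go in day 4 to day 6 — holds.
Sync is blocked on Launch — holds.
Deploy must fall between day 2 and day 3 — holds.
Review must be done before Sync — holds.
Launch can't start before day 8 — holds.
Sync is blocked on Refactor — holds.
Sync is blocked on Handover — holds.
Deploy must be done before Review — holds.
Audit depends on Launch — holds.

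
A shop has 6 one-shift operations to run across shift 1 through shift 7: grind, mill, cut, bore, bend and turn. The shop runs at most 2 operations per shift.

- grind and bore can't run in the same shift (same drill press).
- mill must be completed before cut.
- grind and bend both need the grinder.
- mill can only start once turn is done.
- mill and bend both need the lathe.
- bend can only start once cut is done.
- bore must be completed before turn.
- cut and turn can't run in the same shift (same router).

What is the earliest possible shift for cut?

Precedence pushes cut to at least shift 4; downstream work caps cut at shift 6.
cut at shift 4 is achievable: cut=shift 4, bend=shift 5, mill=shift 3, turn=shift 2, bore=shift 1, grind=shift 2.

shift 4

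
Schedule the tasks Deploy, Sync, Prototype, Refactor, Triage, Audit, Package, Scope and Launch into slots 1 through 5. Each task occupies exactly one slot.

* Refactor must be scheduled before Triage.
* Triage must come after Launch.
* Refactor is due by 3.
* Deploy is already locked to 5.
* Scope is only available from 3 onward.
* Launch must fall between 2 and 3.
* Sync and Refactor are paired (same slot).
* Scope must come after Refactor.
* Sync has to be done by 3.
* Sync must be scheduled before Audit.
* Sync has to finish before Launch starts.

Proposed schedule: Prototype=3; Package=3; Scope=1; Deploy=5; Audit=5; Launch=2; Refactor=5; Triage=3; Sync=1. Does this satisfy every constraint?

Scope must come after Refactor — violated.
Scope is only available from 3 onward — violated.
Sync must be scheduled before Audit — holds.
Refactor must be scheduled before Triage — violated.
Sync and Refactor are paired (same slot) — violated.
Sync has to be done by 3 — holds.
Deploy is already locked to 5 — holds.
Refactor is due by 3 — violated.
Triage must come after Launch — holds.
Sync has to finish before Launch starts — holds.
Launch must fall between 2 and 3 — holds.

Invalid. Scope must come after Refactor.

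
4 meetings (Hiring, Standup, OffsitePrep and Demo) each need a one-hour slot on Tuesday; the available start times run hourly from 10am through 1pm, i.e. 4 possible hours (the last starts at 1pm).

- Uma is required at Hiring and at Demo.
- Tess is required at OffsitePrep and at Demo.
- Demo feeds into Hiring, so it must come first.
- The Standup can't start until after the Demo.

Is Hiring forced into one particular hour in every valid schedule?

No

Hiring can be 11am (e.g. Hiring=11am; Demo=10am; Standup=11am; OffsitePrep=11am) or 12pm (e.g. OffsitePrep -> 11am; Demo -> 10am; Hiring -> 12pm; Standup -> 11am).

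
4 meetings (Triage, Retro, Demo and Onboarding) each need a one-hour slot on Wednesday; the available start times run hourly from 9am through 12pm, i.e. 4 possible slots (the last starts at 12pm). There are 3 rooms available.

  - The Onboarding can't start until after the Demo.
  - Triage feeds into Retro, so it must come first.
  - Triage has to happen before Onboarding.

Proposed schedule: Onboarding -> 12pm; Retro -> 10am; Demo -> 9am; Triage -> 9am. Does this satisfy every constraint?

Triage feeds into Retro, so it must come first — holds.
Triage has to happen before Onboarding — holds.
The Onboarding can't start until after the Demo — holds.
There are 3 rooms available — holds.

Yes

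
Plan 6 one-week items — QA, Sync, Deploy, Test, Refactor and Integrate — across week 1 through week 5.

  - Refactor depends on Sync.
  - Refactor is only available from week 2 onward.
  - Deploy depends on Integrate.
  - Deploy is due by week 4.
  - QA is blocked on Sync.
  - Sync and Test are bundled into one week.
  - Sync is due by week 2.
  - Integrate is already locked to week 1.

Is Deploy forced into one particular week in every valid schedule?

Deploy can be week 2 (e.g. Sync in week 1; Refactor in week 2; QA in week 2; Integrate in week 1; Test in week 1; Deploy in week 2) or week 3 (e.g. Refactor=week 2, Deploy=week 3, Test=week 1, QA=week 2, Sync=week 1, Integrate=week 1).

No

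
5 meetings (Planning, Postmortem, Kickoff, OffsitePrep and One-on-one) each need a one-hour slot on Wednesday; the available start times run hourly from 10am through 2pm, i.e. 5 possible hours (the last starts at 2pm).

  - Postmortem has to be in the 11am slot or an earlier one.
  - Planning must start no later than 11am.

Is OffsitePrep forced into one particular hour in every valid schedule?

OffsitePrep can be 10am (e.g. One-on-one -> 10am; OffsitePrep -> 10am; Planning -> 10am; Kickoff -> 10am; Postmortem -> 10am) or 11am (e.g. Postmortem -> 10am, Kickoff -> 10am, One-on-one -> 10am, Planning -> 10am, OffsitePrep -> 11am).

No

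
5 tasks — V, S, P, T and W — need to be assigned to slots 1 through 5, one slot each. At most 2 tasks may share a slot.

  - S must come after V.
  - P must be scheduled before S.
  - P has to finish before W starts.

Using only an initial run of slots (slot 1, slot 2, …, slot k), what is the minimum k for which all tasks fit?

The precedence chain requires at least 2 distinct slots.
With at most 2 per slot and 5 tasks, at least 3 slots are needed.
3 works (last occupied slot: 3): for example W in 2, T in 3, S in 2, P in 1, V in 1.

3 slots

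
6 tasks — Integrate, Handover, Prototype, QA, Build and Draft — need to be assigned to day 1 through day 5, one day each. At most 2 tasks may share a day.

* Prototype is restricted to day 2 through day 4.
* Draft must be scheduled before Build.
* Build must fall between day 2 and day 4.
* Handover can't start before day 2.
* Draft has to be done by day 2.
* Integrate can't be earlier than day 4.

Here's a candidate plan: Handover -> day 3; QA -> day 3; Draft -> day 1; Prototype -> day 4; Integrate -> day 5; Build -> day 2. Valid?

Yes

Integrate can't be earlier than day 4 — holds.
Build must fall between day 2 and day 4 — holds.
Prototype is restricted to day 2 through day 4 — holds.
At most 2 tasks may share a day — holds.
Handover can't start before day 2 — holds.
Draft has to be done by day 2 — holds.
Draft must be scheduled before Build — holds.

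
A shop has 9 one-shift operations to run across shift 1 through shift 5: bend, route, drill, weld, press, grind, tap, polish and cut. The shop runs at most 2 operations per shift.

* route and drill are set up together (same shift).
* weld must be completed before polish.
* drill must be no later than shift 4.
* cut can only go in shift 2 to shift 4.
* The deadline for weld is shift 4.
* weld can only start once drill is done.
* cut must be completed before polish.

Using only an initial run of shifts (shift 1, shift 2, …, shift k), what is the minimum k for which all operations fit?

The precedence chain requires at least 3 distinct shifts.
With at most 2 per shift and 9 operations, at least 5 shifts are needed.
5 works (last occupied shift: shift 5): for example press=shift 4, polish=shift 3, grind=shift 4, drill=shift 1, weld=shift 2, cut=shift 2, tap=shift 5, route=shift 1, bend=shift 3.

5 shifts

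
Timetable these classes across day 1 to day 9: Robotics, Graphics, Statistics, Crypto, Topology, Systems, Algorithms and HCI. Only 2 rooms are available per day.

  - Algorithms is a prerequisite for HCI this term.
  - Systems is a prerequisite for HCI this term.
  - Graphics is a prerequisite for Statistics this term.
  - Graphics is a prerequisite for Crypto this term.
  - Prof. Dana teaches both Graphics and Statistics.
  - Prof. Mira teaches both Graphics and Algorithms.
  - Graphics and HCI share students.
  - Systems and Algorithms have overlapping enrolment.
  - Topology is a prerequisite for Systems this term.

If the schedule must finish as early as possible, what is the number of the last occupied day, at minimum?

The precedence chain requires at least 3 distinct days.
With at most 2 per day and 8 classes, at least 4 days are needed.
4 works (last occupied day: day 4): for example Graphics in day 1, Algorithms in day 3, Statistics in day 2, Crypto in day 3, Robotics in day 4, Systems in day 2, Topology in day 1, HCI in day 4.

day 4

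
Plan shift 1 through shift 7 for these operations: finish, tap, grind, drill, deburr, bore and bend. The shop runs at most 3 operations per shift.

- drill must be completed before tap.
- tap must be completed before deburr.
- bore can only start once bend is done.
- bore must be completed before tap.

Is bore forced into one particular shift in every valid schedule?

No

bore can be shift 2 (e.g. bore in shift 2, bend in shift 1, tap in shift 3, drill in shift 1, grind in shift 2, finish in shift 1, deburr in shift 4) or shift 3 (e.g. deburr -> shift 5; finish -> shift 1; drill -> shift 1; grind -> shift 2; bend -> shift 1; tap -> shift 4; bore -> shift 3).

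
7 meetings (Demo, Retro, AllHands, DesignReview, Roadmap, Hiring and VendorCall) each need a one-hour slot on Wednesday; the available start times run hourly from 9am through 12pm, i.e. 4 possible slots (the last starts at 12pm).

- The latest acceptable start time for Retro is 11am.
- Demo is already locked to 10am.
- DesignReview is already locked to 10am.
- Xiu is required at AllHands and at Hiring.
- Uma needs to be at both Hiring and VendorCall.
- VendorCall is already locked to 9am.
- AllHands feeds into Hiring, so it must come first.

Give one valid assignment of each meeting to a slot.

Roadmap=9am, VendorCall=9am, AllHands=9am, Hiring=10am, Demo=10am, Retro=9am, DesignReview=10am

Checking: AllHands(9am) before Hiring(10am); AllHands(9am) != Hiring(10am); Hiring(10am) != VendorCall(9am); VendorCall=9am in [9am,9am]; DesignReview=10am in [10am,10am]; Retro=9am in [9am,11am]; Demo=10am in [10am,10am].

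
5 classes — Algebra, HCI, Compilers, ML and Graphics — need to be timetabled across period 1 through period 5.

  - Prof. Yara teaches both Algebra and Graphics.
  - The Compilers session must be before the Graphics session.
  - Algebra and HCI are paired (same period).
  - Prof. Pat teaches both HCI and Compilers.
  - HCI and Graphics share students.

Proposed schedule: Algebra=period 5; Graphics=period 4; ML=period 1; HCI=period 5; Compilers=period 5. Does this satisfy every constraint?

No — it violates: Prof. Pat teaches both HCI and Compilers

Prof. Yara teaches both Algebra and Graphics — holds.
The Compilers session must be before the Graphics session — violated.
Prof. Pat teaches both HCI and Compilers — violated.
HCI and Graphics share students — holds.
Algebra and HCI are paired (same period) — holds.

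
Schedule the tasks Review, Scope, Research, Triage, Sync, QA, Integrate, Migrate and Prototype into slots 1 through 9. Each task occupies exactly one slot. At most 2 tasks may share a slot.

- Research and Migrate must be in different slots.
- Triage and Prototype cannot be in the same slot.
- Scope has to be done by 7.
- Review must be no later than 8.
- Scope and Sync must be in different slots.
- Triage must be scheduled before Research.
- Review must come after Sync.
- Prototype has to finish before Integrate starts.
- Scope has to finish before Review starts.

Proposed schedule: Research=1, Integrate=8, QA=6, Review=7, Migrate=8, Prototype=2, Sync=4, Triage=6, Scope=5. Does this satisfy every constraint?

No. Triage must be scheduled before Research is not satisfied.

Triage and Prototype cannot be in the same slot — holds.
Research and Migrate must be in different slots — holds.
Prototype has to finish before Integrate starts — holds.
Scope and Sync must be in different slots — holds.
Scope has to finish before Review starts — holds.
Triage must be scheduled before Research — violated.
Review must come after Sync — holds.
At most 2 tasks may share a slot — holds.
Scope has to be done by 7 — holds.
Review must be no later than 8 — holds.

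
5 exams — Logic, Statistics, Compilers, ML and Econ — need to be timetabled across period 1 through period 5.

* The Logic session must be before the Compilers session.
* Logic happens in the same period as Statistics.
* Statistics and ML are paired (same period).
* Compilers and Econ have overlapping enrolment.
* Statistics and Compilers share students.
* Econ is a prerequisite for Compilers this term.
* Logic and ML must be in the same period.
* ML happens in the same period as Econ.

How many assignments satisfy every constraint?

Splitting on Logic: it can be period 1 (4), period 2 (3), period 3 (2), period 4 (1). Listing each branch's schedules as (Statistics, Compilers, ML, Econ) by period number:
Logic=period 1: (1,2,1,1) (1,3,1,1) (1,4,1,1) (1,5,1,1) — 4.
Logic=period 2: (2,3,2,2) (2,4,2,2) (2,5,2,2) — 3.
Logic=period 3: (3,4,3,3) (3,5,3,3) — 2.
Logic=period 4: (4,5,4,4) — 1.
Summing: 4 + 3 + 2 + 1 = 10.

10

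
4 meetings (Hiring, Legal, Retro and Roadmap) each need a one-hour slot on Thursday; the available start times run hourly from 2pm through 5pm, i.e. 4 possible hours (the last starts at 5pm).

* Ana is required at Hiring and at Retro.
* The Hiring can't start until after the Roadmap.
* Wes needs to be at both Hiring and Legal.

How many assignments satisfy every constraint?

Splitting on Hiring: it can be 3pm (9), 4pm (18), 5pm (27). Listing each branch's schedules as (Legal, Retro, Roadmap):
Hiring=3pm: (2pm,2pm,2pm) (2pm,4pm,2pm) (2pm,5pm,2pm) (4pm,2pm,2pm) (4pm,4pm,2pm) (4pm,5pm,2pm) (5pm,2pm,2pm) (5pm,4pm,2pm) (5pm,5pm,2pm) — 9.
Hiring=4pm: (2pm,2pm,2pm) (2pm,2pm,3pm) (2pm,3pm,2pm) (2pm,3pm,3pm) (2pm,5pm,2pm) (2pm,5pm,3pm) (3pm,2pm,2pm) (3pm,2pm,3pm) (3pm,3pm,2pm) (3pm,3pm,3pm) (3pm,5pm,2pm) (3pm,5pm,3pm) (5pm,2pm,2pm) (5pm,2pm,3pm) (5pm,3pm,2pm) (5pm,3pm,3pm) (5pm,5pm,2pm) (5pm,5pm,3pm) — 18.
Hiring=5pm: (2pm,2pm,2pm) (2pm,2pm,3pm) (2pm,2pm,4pm) (2pm,3pm,2pm) (2pm,3pm,3pm) (2pm,3pm,4pm) (2pm,4pm,2pm) (2pm,4pm,3pm) (2pm,4pm,4pm) (3pm,2pm,2pm) (3pm,2pm,3pm) (3pm,2pm,4pm) (3pm,3pm,2pm) (3pm,3pm,3pm) (3pm,3pm,4pm) (3pm,4pm,2pm) (3pm,4pm,3pm) (3pm,4pm,4pm) (4pm,2pm,2pm) (4pm,2pm,3pm) (4pm,2pm,4pm) (4pm,3pm,2pm) (4pm,3pm,3pm) (4pm,3pm,4pm) (4pm,4pm,2pm) (4pm,4pm,3pm) (4pm,4pm,4pm) — 27.
Summing: 9 + 18 + 27 = 54.

54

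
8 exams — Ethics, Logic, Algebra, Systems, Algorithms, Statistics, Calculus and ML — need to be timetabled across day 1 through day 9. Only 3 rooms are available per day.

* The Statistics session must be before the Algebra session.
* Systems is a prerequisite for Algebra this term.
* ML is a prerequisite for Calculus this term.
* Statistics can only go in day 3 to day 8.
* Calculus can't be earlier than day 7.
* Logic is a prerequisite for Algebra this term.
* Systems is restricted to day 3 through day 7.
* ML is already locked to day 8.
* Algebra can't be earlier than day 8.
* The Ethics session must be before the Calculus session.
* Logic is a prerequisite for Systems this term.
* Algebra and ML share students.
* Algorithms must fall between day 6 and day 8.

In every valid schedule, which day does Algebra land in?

day 9

Algebra's window is day 8–day 9.
ML is fixed at day 8, and Algebra can't share a day with ML.
So Algebra must be day 9.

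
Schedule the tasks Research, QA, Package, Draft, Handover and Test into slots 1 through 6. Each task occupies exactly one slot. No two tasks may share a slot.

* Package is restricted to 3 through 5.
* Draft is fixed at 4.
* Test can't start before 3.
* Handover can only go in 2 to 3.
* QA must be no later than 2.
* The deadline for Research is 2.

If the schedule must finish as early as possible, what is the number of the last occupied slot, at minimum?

With at most 1 per slot and 6 tasks, at least 6 slots are needed.
Draft can't be placed before 4, so the schedule must run through at least slot 4.
6 works (last occupied slot: 6): for example Research in 1, Package in 5, QA in 2, Draft in 4, Handover in 3, Test in 6.

6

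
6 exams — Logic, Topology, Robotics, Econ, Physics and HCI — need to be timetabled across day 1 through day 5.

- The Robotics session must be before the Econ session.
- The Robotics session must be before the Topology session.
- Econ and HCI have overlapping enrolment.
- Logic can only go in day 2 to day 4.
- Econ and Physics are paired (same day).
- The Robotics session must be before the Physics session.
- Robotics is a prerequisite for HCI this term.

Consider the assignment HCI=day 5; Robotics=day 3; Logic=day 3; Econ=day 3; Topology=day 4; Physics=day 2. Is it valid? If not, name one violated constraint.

The Robotics session must be before the Physics session — violated.
Econ and Physics are paired (same day) — violated.
Econ and HCI have overlapping enrolment — holds.
The Robotics session must be before the Econ session — violated.
Logic can only go in day 2 to day 4 — holds.
Robotics is a prerequisite for HCI this term — holds.
The Robotics session must be before the Topology session — holds.

No. The Robotics session must be before the Physics session is not satisfied.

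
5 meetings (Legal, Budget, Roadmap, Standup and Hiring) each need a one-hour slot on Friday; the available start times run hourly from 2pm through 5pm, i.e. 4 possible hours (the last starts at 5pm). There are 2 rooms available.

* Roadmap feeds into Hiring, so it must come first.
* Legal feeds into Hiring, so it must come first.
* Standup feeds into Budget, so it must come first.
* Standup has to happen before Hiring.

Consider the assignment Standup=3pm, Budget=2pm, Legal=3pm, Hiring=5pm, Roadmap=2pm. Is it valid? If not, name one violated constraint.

No — it violates: Standup feeds into Budget, so it must come first

Standup feeds into Budget, so it must come first — violated.
There are 2 rooms available — holds.
Roadmap feeds into Hiring, so it must come first — holds.
Standup has to happen before Hiring — holds.
Legal feeds into Hiring, so it must come first — holds.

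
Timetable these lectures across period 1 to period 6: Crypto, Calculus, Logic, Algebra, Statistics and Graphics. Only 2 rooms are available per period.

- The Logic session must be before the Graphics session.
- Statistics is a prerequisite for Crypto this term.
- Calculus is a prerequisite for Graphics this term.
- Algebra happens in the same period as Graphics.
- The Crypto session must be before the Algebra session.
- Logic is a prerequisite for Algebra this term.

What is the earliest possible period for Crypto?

Precedence pushes Crypto to at least period 2; downstream work caps Crypto at period 5.
Crypto at period 2 is achievable: Calculus -> period 2; Graphics -> period 3; Algebra -> period 3; Statistics -> period 1; Crypto -> period 2; Logic -> period 1.

period 2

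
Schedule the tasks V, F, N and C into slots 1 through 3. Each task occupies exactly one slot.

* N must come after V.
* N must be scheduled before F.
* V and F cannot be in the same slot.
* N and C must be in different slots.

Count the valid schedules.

Enumerating: F=3, N=2, C=1, V=1 | N=2; C=3; V=1; F=3.

2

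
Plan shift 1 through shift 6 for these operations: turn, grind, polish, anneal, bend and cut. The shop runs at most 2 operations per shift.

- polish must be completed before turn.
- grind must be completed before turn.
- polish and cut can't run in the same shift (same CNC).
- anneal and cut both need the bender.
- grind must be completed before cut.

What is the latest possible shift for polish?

Downstream work caps polish at shift 5.
polish at shift 5 is achievable: bend in shift 2; anneal in shift 1; cut in shift 2; turn in shift 6; grind in shift 1; polish in shift 5.

shift 5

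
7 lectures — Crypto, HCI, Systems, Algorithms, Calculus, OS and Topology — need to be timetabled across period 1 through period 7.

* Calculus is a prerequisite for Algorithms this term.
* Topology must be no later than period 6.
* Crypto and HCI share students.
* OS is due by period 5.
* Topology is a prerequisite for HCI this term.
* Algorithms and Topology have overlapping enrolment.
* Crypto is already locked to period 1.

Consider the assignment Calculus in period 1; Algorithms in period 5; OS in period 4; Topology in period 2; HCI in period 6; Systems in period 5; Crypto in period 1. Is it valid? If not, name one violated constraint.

Yes, all constraints hold

Crypto is already locked to period 1 — holds.
Topology is a prerequisite for HCI this term — holds.
Topology must be no later than period 6 — holds.
Crypto and HCI share students — holds.
Calculus is a prerequisite for Algorithms this term — holds.
Algorithms and Topology have overlapping enrolment — holds.
OS is due by period 5 — holds.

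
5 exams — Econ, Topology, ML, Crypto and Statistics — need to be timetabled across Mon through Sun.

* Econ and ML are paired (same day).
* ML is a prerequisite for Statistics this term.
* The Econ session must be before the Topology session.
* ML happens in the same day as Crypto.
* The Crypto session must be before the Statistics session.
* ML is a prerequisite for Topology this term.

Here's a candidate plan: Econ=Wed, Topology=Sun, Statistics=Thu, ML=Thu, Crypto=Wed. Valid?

No. Econ and ML are paired (same day) is not satisfied.

ML is a prerequisite for Statistics this term — violated.
ML happens in the same day as Crypto — violated.
ML is a prerequisite for Topology this term — holds.
Econ and ML are paired (same day) — violated.
The Econ session must be before the Topology session — holds.
The Crypto session must be before the Statistics session — holds.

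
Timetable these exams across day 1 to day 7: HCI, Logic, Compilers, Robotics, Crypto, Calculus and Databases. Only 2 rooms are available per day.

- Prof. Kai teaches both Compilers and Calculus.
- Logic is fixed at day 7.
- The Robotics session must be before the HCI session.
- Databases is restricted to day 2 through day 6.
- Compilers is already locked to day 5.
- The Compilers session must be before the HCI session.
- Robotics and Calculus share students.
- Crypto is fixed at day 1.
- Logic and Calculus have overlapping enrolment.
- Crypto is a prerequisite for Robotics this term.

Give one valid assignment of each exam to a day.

Robotics -> day 2; Databases -> day 2; Logic -> day 7; Crypto -> day 1; Compilers -> day 5; Calculus -> day 1; HCI -> day 6

Checking: Crypto(day 1) before Robotics(day 2); Compilers(day 5) before HCI(day 6); Robotics(day 2) before HCI(day 6); Robotics(day 2) != Calculus(day 1); Compilers(day 5) != Calculus(day 1); Logic(day 7) != Calculus(day 1); Logic=day 7 in [day 7,day 7]; Databases=day 2 in [day 2,day 6]; Compilers=day 5 in [day 5,day 5]; Crypto=day 1 in [day 1,day 1]; max 2 per day (cap 2).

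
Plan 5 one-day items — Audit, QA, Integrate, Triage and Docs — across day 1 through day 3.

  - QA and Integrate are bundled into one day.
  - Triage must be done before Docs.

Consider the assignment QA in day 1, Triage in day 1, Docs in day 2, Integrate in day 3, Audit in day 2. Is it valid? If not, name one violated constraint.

Triage must be done before Docs — holds.
QA and Integrate are bundled into one day — violated.

No. QA and Integrate are bundled into one day is not satisfied.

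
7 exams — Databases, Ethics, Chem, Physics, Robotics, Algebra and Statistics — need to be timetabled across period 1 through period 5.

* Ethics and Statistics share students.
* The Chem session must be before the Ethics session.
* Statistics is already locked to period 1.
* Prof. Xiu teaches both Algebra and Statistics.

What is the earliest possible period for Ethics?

Precedence pushes Ethics to at least period 2.
Ethics at period 2 is achievable: Robotics -> period 1; Ethics -> period 2; Statistics -> period 1; Chem -> period 1; Physics -> period 1; Databases -> period 1; Algebra -> period 2.

period 2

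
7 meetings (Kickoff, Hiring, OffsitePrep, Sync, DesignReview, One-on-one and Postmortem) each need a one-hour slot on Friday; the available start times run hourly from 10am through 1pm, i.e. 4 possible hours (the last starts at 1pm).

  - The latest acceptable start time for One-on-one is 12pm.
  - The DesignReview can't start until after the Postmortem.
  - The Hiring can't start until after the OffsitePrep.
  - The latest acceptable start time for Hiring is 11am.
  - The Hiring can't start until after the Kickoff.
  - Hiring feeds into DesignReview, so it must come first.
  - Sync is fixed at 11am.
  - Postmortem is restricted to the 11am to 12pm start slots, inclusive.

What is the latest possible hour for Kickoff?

10am

Downstream work caps Kickoff at 10am.
Kickoff at 10am is achievable: OffsitePrep -> 10am; Kickoff -> 10am; Hiring -> 11am; Sync -> 11am; Postmortem -> 11am; One-on-one -> 10am; DesignReview -> 12pm.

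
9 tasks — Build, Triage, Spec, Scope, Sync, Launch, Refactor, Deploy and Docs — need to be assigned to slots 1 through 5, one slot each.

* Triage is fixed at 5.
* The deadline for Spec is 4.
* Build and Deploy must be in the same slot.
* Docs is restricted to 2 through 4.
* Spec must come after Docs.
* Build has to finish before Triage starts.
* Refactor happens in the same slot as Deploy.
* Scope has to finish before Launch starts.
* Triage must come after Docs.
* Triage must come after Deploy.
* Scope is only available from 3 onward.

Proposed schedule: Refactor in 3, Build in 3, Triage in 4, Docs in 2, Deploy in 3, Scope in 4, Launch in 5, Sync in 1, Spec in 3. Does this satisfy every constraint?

Triage must come after Docs — holds.
Build and Deploy must be in the same slot — holds.
Spec must come after Docs — holds.
Docs is restricted to 2 through 4 — holds.
Refactor happens in the same slot as Deploy — holds.
Scope is only available from 3 onward — holds.
Triage is fixed at 5 — violated.
Scope has to finish before Launch starts — holds.
Build has to finish before Triage starts — holds.
Triage must come after Deploy — holds.
The deadline for Spec is 4 — holds.

Invalid. Triage is fixed at 5.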